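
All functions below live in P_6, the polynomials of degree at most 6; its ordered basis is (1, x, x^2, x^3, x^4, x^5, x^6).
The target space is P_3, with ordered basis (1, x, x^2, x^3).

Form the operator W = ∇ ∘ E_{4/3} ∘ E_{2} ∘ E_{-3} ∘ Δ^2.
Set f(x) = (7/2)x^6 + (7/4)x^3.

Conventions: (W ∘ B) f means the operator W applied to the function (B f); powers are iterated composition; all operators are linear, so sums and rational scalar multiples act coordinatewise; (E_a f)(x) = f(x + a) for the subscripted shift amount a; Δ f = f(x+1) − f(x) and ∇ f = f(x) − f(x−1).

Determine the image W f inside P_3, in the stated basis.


the image equals g(x) = 420x^3 + 1050x^2 + 1190x + 9289/18

Δ f = 21x^5 + (105/2)x^4 + 70x^3 + (231/4)x^2 + (105/4)x + 21/4
Δ Δ f = 105x^4 + 420x^3 + 735x^2 + (1281/2)x + 455/2
E_{-3} Δ^2 f = 105x^4 - 840x^3 + 2625x^2 - (7539/2)x + 2086
E_{2} E_{-3} Δ^2 f = 105x^4 + 105x^2 + (21/2)x + 7
E_{4/3} (E_{2} ∘ E_{-3}) Δ^2 f = 105x^4 + 560x^3 + 1225x^2 + (23149/18)x + 14567/27
∇ (E_{4/3} ∘ E_{2} ∘ E_{-3} ∘ Δ^2) f = 420x^3 + 1050x^2 + 1190x + 9289/18


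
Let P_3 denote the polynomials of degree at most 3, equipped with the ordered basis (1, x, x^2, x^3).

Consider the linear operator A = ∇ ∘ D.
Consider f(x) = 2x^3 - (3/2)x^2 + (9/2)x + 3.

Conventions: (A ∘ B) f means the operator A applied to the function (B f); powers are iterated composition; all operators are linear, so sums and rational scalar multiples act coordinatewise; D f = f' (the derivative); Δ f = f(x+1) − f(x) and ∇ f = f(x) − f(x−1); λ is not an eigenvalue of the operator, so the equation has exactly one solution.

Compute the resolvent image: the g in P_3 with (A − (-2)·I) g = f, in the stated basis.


write g with unknown coordinates in the stated basis and equate coefficients in (A − (-2)·I) g = f
solving from the highest basis element down gives g = x^3 - (3/4)x^2 - (3/4)x + 15/4
check: A g = 6x - 9/2
so A g − (-2)·g = 2x^3 - (3/2)x^2 + (9/2)x + 3 = f ✓

g(x) = x^3 - (3/4)x^2 - (3/4)x + 15/4


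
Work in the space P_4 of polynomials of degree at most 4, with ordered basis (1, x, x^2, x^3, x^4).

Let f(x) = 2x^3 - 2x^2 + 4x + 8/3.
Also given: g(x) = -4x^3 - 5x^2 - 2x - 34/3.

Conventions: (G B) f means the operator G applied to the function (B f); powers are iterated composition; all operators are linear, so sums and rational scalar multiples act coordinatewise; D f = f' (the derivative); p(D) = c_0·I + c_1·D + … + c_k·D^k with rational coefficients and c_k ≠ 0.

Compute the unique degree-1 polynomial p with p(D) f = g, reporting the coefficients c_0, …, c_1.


D^0 f = 2x^3 - 2x^2 + 4x + 8/3
D^1 f = 6x^2 - 4x + 4
matching coefficients of g against c_0 f + c_1 Df + … from the top degree down determines the c_i
solution: c_0 = -2, c_1 = -3/2

c_0 = -2, c_1 = -3/2


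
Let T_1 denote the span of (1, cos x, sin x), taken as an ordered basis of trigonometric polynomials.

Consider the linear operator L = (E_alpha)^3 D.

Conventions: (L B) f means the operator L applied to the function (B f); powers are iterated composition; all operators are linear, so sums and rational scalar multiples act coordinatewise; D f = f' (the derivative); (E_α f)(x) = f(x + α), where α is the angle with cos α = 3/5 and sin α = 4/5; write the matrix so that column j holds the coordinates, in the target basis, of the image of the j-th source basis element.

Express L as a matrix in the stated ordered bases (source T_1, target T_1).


image of 1: 0
image of cos x: -(44/125)cos x + (117/125)sin x
image of sin x: -(117/125)cos x - (44/125)sin x
each image's coordinates form column j of the matrix

the matrix is [[0, 0, 0]; [0, -44/125, -117/125]; [0, 117/125, -44/125]] (rows listed top to bottom)


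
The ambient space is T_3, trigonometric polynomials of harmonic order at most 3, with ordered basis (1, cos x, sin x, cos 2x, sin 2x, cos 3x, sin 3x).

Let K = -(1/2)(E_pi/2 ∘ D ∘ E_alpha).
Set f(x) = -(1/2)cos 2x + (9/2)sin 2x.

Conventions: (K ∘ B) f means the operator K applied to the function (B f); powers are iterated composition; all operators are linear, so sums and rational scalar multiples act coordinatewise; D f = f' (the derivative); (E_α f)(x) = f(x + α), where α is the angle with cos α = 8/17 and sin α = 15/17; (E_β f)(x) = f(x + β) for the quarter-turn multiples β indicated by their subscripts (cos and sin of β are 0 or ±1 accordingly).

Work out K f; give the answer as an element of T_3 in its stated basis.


the image equals g(x) = -(1209/578)cos 2x - (2321/578)sin 2x

E_alpha f = (2321/578)cos 2x - (1209/578)sin 2x
D E_alpha f = -(1209/289)cos 2x - (2321/289)sin 2x
E_pi/2 D E_alpha f = (1209/289)cos 2x + (2321/289)sin 2x
(-(1/2)(E_pi/2 ∘ D ∘ E_alpha)) f = -(1209/578)cos 2x - (2321/578)sin 2x


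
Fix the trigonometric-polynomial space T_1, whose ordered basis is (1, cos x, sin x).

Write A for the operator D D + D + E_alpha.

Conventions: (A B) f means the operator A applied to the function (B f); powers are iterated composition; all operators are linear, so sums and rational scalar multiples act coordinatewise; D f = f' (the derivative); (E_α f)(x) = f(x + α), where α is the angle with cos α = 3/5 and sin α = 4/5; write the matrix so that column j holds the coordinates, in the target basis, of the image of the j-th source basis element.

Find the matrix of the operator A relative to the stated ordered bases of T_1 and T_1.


image of 1: 1
image of cos x: -(2/5)cos x - (9/5)sin x
image of sin x: (9/5)cos x - (2/5)sin x
each image's coordinates form column j of the matrix

the matrix is [[1, 0, 0]; [0, -2/5, 9/5]; [0, -9/5, -2/5]] (rows listed top to bottom)


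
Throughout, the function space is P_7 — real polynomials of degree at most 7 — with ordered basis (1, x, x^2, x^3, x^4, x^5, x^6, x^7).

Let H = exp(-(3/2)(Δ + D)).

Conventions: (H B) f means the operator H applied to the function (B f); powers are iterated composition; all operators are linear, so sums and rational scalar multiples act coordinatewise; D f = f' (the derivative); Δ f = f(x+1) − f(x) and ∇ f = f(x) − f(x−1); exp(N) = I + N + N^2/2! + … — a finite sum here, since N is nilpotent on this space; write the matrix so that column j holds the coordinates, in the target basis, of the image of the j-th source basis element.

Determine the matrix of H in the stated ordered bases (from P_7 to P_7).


image of 1: 1
image of x: x - 3
image of x^2: x^2 - 6x + 15/2
image of x^3: x^3 - 9x^2 + (45/2)x - 15
image of x^4: x^4 - 12x^3 + 45x^2 - 60x + 93/4
image of x^5: x^5 - 15x^4 + 75x^3 - 150x^2 + (465/4)x - 123/4
image of x^6: x^6 - 18x^5 + (225/2)x^4 - 300x^3 + (1395/4)x^2 - (369/2)x + 411/8
image of x^7: x^7 - 21x^6 + (315/2)x^5 - 525x^4 + (3255/4)x^3 - (2583/4)x^2 + (2877/8)x - 375/4
each image's coordinates form column j of the matrix

the matrix is [[1, -3, 15/2, -15, 93/4, -123/4, 411/8, -375/4]; [0, 1, -6, 45/2, -60, 465/4, -369/2, 2877/8]; [0, 0, 1, -9, 45, -150, 1395/4, -2583/4]; [0, 0, 0, 1, -12, 75, -300, 3255/4]; [0, 0, 0, 0, 1, -15, 225/2, -525]; [0, 0, 0, 0, 0, 1, -18, 315/2]; [0, 0, 0, 0, 0, 0, 1, -21]; [0, 0, 0, 0, 0, 0, 0, 1]] (rows listed top to bottom)


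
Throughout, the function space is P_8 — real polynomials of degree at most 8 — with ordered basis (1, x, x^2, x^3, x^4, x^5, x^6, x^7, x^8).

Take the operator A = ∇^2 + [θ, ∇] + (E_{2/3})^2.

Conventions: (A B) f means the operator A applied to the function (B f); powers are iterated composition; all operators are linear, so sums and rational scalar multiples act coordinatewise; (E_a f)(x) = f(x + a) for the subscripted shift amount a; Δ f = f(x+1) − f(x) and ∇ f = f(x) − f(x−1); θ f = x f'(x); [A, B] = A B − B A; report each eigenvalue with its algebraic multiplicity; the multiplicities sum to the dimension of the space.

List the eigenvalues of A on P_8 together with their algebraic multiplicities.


image of 1: 1
image of x: x + 1/3
image of x^2: x^2 + (2/3)x + 52/9
image of x^3: x^3 + x^2 + (52/3)x - 179/27
image of x^4: x^4 + (4/3)x^3 + (104/3)x^2 - (716/27)x + 1714/81
image of x^5: x^5 + (5/3)x^4 + (520/9)x^3 - (1790/27)x^2 + (8570/81)x - 7481/243
image of x^6: x^6 + 2x^5 + (260/3)x^4 - (3580/27)x^3 + (8570/27)x^2 - (14962/81)x + 53668/729
image of x^7: x^7 + (7/3)x^6 + (364/3)x^5 - (6265/27)x^4 + (59990/81)x^3 - (52367/81)x^2 + (375676/729)x - 274487/2187
image of x^8: x^8 + (8/3)x^7 + (1456/9)x^6 - (10024/27)x^5 + (119980/81)x^4 - (418936/243)x^3 + (1502704/729)x^2 - (2195896/2187)x + 1784518/6561
the matrix is upper triangular; its diagonal is (1, 1, 1, 1, 1, 1, 1, 1, 1)
for a triangular matrix the eigenvalues are the diagonal entries, with algebraic multiplicity their repetition count

λ = 1 (multiplicity 9)


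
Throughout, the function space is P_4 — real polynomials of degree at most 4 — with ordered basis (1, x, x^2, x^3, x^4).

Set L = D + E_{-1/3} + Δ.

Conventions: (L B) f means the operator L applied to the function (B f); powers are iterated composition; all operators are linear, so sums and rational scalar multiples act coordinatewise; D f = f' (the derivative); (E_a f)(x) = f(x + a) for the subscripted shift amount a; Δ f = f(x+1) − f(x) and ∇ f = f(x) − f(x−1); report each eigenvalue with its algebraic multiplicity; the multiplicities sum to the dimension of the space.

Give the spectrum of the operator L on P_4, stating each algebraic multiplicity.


λ = 1 (multiplicity 5)

image of 1: 1
image of x: x + 5/3
image of x^2: x^2 + (10/3)x + 10/9
image of x^3: x^3 + 5x^2 + (10/3)x + 26/27
image of x^4: x^4 + (20/3)x^3 + (20/3)x^2 + (104/27)x + 82/81
the matrix is upper triangular; its diagonal is (1, 1, 1, 1, 1)
for a triangular matrix the eigenvalues are the diagonal entries, with algebraic multiplicity their repetition count


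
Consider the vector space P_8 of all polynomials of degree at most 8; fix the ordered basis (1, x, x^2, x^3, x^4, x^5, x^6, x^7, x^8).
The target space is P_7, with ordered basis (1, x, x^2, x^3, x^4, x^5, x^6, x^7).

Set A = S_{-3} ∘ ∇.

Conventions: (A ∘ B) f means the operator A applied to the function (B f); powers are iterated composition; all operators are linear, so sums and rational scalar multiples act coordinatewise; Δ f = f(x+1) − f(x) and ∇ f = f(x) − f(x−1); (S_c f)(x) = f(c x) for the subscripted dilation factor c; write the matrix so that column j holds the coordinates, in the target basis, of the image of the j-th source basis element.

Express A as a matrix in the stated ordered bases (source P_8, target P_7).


the matrix is [[0, 1, -1, 1, -1, 1, -1, 1, -1]; [0, 0, -6, 9, -12, 15, -18, 21, -24]; [0, 0, 0, 27, -54, 90, -135, 189, -252]; [0, 0, 0, 0, -108, 270, -540, 945, -1512]; [0, 0, 0, 0, 0, 405, -1215, 2835, -5670]; [0, 0, 0, 0, 0, 0, -1458, 5103, -13608]; [0, 0, 0, 0, 0, 0, 0, 5103, -20412]; [0, 0, 0, 0, 0, 0, 0, 0, -17496]] (rows listed top to bottom)

image of 1: 0
image of x: 1
image of x^2: -6x - 1
image of x^3: 27x^2 + 9x + 1
image of x^4: -108x^3 - 54x^2 - 12x - 1
image of x^5: 405x^4 + 270x^3 + 90x^2 + 15x + 1
image of x^6: -1458x^5 - 1215x^4 - 540x^3 - 135x^2 - 18x - 1
image of x^7: 5103x^6 + 5103x^5 + 2835x^4 + 945x^3 + 189x^2 + 21x + 1
image of x^8: -17496x^7 - 20412x^6 - 13608x^5 - 5670x^4 - 1512x^3 - 252x^2 - 24x - 1
each image's coordinates form column j of the matrix


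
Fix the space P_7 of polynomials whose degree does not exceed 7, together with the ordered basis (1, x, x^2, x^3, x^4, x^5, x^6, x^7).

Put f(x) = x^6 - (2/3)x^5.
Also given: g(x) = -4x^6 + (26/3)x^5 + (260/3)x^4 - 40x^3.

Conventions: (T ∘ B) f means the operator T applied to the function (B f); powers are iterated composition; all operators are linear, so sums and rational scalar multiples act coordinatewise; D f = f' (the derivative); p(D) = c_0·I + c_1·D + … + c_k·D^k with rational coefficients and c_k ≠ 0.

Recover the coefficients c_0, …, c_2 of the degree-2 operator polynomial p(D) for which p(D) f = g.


c_0 = -4, c_1 = 1, c_2 = 3

D^0 f = x^6 - (2/3)x^5
D^1 f = 6x^5 - (10/3)x^4
D^2 f = 30x^4 - (40/3)x^3
matching coefficients of g against c_0 f + c_1 Df + … from the top degree down determines the c_i
solution: c_0 = -4, c_1 = 1, c_2 = 3


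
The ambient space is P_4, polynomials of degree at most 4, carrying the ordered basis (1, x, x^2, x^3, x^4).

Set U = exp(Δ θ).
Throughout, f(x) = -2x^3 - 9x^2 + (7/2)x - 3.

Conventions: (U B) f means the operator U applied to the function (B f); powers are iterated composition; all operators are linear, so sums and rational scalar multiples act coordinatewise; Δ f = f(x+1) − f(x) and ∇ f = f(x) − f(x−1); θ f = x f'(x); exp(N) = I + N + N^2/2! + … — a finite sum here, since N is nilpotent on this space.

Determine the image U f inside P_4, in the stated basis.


g(x) = -2x^3 - 27x^2 - (173/2)x - 161/2

order-1 term: -18x^2 - 54x - 41/2
order-2 term: -36x - 45
order-3 term: -12
the series for exp(Δ θ) f terminates at order 3
exp(Δ θ) f = -2x^3 - 27x^2 - (173/2)x - 161/2


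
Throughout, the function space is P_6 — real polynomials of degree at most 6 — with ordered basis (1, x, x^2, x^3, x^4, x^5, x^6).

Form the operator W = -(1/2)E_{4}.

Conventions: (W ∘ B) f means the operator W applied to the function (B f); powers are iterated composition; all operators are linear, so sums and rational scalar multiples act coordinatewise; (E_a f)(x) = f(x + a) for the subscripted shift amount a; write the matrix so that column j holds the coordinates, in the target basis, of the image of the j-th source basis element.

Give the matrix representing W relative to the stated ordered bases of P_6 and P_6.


image of 1: -1/2
image of x: -(1/2)x - 2
image of x^2: -(1/2)x^2 - 4x - 8
image of x^3: -(1/2)x^3 - 6x^2 - 24x - 32
image of x^4: -(1/2)x^4 - 8x^3 - 48x^2 - 128x - 128
image of x^5: -(1/2)x^5 - 10x^4 - 80x^3 - 320x^2 - 640x - 512
image of x^6: -(1/2)x^6 - 12x^5 - 120x^4 - 640x^3 - 1920x^2 - 3072x - 2048
each image's coordinates form column j of the matrix

the matrix is [[-1/2, -2, -8, -32, -128, -512, -2048]; [0, -1/2, -4, -24, -128, -640, -3072]; [0, 0, -1/2, -6, -48, -320, -1920]; [0, 0, 0, -1/2, -8, -80, -640]; [0, 0, 0, 0, -1/2, -10, -120]; [0, 0, 0, 0, 0, -1/2, -12]; [0, 0, 0, 0, 0, 0, -1/2]] (rows listed top to bottom)


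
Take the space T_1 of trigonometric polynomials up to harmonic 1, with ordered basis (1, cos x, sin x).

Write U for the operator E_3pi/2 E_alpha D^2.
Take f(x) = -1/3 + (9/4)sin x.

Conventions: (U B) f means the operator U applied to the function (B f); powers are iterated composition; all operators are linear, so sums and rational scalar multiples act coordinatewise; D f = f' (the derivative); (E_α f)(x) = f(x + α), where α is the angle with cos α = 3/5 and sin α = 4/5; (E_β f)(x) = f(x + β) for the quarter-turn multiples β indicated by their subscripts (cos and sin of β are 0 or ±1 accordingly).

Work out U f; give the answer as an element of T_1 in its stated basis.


D f = (9/4)cos x
D D f = -(9/4)sin x
E_alpha D^2 f = -(9/5)cos x - (27/20)sin x
E_3pi/2 E_alpha D^2 f = (27/20)cos x - (9/5)sin x

g(x) = (27/20)cos x - (9/5)sin x


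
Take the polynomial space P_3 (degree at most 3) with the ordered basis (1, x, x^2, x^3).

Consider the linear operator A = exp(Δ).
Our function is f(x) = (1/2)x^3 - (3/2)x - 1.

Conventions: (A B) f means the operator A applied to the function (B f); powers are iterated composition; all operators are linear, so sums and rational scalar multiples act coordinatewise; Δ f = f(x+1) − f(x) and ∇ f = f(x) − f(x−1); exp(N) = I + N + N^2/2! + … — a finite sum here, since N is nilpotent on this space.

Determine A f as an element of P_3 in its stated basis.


the result is g(x) = (1/2)x^3 + (3/2)x^2 + (3/2)x

order-1 term: (3/2)x^2 + (3/2)x - 1
order-2 term: (3/2)x + 3/2
order-3 term: 1/2
the series for exp(Δ) f terminates at order 3
exp(Δ) f = (1/2)x^3 + (3/2)x^2 + (3/2)x


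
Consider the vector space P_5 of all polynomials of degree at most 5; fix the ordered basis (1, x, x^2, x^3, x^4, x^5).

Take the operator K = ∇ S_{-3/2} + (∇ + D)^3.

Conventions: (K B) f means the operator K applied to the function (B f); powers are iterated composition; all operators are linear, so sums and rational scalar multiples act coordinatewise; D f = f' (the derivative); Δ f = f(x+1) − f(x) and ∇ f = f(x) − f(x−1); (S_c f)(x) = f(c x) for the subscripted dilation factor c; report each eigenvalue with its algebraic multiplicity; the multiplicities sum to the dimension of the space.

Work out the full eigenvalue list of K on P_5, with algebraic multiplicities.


image of 1: 0
image of x: -3/2
image of x^2: (9/2)x - 9/4
image of x^3: -(81/8)x^2 + (81/8)x + 357/8
image of x^4: (81/4)x^3 - (243/8)x^2 + (849/4)x - 2385/16
image of x^5: -(1215/32)x^4 + (1215/16)x^3 + (6465/16)x^2 - (21825/32)x + 13197/32
the matrix is upper triangular; its diagonal is (0, 0, 0, 0, 0, 0)
for a triangular matrix the eigenvalues are the diagonal entries, with algebraic multiplicity their repetition count

λ = 0 (multiplicity 6)


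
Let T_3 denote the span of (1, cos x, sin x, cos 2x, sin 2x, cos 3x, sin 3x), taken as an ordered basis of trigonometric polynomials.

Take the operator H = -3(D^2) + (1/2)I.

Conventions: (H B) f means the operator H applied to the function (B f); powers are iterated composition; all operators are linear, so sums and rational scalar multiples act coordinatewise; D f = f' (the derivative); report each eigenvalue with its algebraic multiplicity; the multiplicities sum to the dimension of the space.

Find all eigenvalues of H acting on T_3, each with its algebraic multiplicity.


λ = 1/2 (multiplicity 1), λ = 7/2 (multiplicity 2), λ = 25/2 (multiplicity 2), λ = 55/2 (multiplicity 2)

image of 1: 1/2
image of cos x: (7/2)cos x
image of sin x: (7/2)sin x
image of cos 2x: (25/2)cos 2x
image of sin 2x: (25/2)sin 2x
image of cos 3x: (55/2)cos 3x
image of sin 3x: (55/2)sin 3x
the matrix is diagonal; its diagonal is (1/2, 7/2, 7/2, 25/2, 25/2, 55/2, 55/2)
for a triangular matrix the eigenvalues are the diagonal entries, with algebraic multiplicity their repetition count


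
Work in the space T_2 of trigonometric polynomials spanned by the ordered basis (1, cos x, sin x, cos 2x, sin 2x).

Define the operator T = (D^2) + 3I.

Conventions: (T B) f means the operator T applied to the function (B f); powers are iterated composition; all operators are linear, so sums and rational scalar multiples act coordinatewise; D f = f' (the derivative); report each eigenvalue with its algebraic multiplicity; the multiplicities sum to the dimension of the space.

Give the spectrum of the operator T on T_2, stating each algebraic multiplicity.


image of 1: 3
image of cos x: 2cos x
image of sin x: 2sin x
image of cos 2x: -cos 2x
image of sin 2x: -sin 2x
the matrix is diagonal; its diagonal is (3, 2, 2, -1, -1)
for a triangular matrix the eigenvalues are the diagonal entries, with algebraic multiplicity their repetition count

λ = -1 (multiplicity 2), λ = 2 (multiplicity 2), λ = 3 (multiplicity 1)


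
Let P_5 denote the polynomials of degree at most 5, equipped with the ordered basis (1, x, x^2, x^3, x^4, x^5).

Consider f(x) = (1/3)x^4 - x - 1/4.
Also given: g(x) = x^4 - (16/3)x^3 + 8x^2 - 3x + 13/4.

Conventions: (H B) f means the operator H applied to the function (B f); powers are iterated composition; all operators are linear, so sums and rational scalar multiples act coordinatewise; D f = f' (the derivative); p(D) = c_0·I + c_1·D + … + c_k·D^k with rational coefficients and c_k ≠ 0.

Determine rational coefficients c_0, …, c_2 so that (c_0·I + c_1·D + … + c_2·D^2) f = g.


p(D) = 3·I − 4·D + 2·D^2, i.e. c_0 = 3, c_1 = -4, c_2 = 2

D^0 f = (1/3)x^4 - x - 1/4
D^1 f = (4/3)x^3 - 1
D^2 f = 4x^2
matching coefficients of g against c_0 f + c_1 Df + … from the top degree down determines the c_i
solution: c_0 = 3, c_1 = -4, c_2 = 2


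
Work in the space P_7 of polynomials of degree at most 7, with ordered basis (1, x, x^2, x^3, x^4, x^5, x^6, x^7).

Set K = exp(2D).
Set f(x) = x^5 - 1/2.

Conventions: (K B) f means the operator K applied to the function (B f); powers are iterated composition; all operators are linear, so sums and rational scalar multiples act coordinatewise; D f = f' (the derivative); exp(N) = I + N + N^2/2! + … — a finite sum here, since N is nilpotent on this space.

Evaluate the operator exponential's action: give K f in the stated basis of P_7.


g(x) = x^5 + 10x^4 + 40x^3 + 80x^2 + 80x + 63/2

order-1 term: 10x^4
order-2 term: 40x^3
order-3 term: 80x^2
order-4 term: 80x
order-5 term: 32
the series for exp(2D) f terminates at order 5
exp(2D) f = x^5 + 10x^4 + 40x^3 + 80x^2 + 80x + 63/2


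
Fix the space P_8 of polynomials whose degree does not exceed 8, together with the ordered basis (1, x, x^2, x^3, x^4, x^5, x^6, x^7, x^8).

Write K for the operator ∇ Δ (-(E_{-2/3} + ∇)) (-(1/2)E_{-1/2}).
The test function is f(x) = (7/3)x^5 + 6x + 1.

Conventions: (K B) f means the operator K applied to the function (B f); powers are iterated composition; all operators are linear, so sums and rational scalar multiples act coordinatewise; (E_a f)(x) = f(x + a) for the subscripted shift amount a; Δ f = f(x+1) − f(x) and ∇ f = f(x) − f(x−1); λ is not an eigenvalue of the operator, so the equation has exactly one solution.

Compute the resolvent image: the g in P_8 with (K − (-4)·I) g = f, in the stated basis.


write g with unknown coordinates in the stated basis and equate coefficients in (K − (-4)·I) g = f
solving from the highest basis element down gives g = (7/12)x^5 - (35/24)x^3 + (35/48)x^2 + (671/144)x - 12529/5184
check: K g = (35/6)x^3 - (35/12)x^2 - (455/36)x + 13825/1296
so K g − (-4)·g = (7/3)x^5 + 6x + 1 = f ✓

the image equals g(x) = (7/12)x^5 - (35/24)x^3 + (35/48)x^2 + (671/144)x - 12529/5184


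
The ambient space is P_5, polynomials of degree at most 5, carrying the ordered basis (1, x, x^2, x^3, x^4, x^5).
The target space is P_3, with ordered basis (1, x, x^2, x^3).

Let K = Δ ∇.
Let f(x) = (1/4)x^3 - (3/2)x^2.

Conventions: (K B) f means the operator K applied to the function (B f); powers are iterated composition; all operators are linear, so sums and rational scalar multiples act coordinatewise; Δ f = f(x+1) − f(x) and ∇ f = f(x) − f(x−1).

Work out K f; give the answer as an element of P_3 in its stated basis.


the image equals g(x) = (3/2)x - 3

∇ f = (3/4)x^2 - (15/4)x + 7/4
Δ ∇ f = (3/2)x - 3


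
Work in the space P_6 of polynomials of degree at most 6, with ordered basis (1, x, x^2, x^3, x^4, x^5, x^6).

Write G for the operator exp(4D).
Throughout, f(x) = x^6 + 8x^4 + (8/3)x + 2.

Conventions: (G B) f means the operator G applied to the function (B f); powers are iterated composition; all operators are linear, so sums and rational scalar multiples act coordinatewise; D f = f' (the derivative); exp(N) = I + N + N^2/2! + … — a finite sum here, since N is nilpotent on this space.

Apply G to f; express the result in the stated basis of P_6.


order-1 term: 24x^5 + 128x^3 + 32/3
order-2 term: 240x^4 + 768x^2
order-3 term: 1280x^3 + 2048x
order-4 term: 3840x^2 + 2048
order-5 term: 6144x
order-6 term: 4096
the series for exp(4D) f terminates at order 6
exp(4D) f = x^6 + 24x^5 + 248x^4 + 1408x^3 + 4608x^2 + (24584/3)x + 18470/3

g(x) = x^6 + 24x^5 + 248x^4 + 1408x^3 + 4608x^2 + (24584/3)x + 18470/3


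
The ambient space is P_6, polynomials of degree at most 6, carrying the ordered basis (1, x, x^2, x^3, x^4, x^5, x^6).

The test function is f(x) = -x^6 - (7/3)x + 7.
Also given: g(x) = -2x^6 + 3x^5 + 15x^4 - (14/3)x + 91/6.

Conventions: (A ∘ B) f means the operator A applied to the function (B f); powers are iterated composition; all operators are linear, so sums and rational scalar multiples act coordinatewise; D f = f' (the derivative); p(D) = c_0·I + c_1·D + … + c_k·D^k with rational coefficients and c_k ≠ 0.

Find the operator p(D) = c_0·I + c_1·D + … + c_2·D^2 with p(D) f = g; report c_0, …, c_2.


p(D) = 2·I − (1/2)·D − (1/2)·D^2, i.e. c_0 = 2, c_1 = -1/2, c_2 = -1/2

D^0 f = -x^6 - (7/3)x + 7
D^1 f = -6x^5 - 7/3
D^2 f = -30x^4
matching coefficients of g against c_0 f + c_1 Df + … from the top degree down determines the c_i
solution: c_0 = 2, c_1 = -1/2, c_2 = -1/2


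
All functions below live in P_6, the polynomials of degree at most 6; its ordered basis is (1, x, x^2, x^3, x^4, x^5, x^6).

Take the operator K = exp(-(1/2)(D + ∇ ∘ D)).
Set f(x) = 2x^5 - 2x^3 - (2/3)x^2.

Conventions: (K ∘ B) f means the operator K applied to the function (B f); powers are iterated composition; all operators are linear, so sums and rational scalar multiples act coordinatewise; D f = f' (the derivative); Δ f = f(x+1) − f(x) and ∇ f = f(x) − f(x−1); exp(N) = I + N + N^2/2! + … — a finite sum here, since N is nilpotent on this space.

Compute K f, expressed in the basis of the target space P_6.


order-1 term: -5x^4 - 20x^3 + 33x^2 - (40/3)x + 8/3
order-2 term: 5x^3 + 30x^2 - (3/2)x - 139/6
order-3 term: -(5/2)x^2 - 15x - 29/4
order-4 term: (5/8)x + 5/2
order-5 term: -1/16
the series for exp(-(1/2)(D + ∇ ∘ D)) f terminates at order 5
exp(-(1/2)(D + ∇ ∘ D)) f = 2x^5 - 5x^4 - 17x^3 + (359/6)x^2 - (701/24)x - 405/16

the image equals g(x) = 2x^5 - 5x^4 - 17x^3 + (359/6)x^2 - (701/24)x - 405/16


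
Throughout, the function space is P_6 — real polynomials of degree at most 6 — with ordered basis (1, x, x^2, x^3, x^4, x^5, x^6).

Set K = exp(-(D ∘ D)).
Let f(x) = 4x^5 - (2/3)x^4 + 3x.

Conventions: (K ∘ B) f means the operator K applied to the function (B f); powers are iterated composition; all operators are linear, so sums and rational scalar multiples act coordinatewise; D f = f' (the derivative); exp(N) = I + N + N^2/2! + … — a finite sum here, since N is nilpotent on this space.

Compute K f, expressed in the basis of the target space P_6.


the result is g(x) = 4x^5 - (2/3)x^4 - 80x^3 + 8x^2 + 243x - 8

order-1 term: -80x^3 + 8x^2
order-2 term: 240x - 8
the series for exp(-(D ∘ D)) f terminates at order 2
exp(-(D ∘ D)) f = 4x^5 - (2/3)x^4 - 80x^3 + 8x^2 + 243x - 8


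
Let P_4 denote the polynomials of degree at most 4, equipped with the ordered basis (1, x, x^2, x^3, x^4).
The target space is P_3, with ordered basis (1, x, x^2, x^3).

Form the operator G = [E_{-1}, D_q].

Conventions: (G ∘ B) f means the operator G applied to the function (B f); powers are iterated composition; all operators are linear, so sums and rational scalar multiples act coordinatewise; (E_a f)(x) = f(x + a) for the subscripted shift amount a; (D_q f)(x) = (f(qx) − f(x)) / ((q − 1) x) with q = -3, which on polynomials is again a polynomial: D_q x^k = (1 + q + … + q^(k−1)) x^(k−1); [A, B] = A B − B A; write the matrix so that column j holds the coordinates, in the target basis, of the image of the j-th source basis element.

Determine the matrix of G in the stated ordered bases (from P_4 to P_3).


image of 1: 0
image of x: 0
image of x^2: 4
image of x^3: -20x + 4
image of x^4: 88x^2 - 48x + 24
each image's coordinates form column j of the matrix

the matrix is [[0, 0, 4, 4, 24]; [0, 0, 0, -20, -48]; [0, 0, 0, 0, 88]; [0, 0, 0, 0, 0]] (rows listed top to bottom)


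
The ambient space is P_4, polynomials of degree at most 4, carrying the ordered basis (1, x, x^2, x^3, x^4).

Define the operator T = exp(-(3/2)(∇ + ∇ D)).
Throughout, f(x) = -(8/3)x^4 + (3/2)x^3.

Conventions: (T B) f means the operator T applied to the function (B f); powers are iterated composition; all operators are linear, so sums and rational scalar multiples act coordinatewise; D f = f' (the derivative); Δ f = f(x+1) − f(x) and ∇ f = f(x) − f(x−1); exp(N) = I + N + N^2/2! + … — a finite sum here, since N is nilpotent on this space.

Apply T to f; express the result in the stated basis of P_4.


the result is g(x) = -(8/3)x^4 + (35/2)x^3 - (75/4)x^2 - (517/8)x + 1473/16

order-1 term: 16x^3 + (69/4)x^2 - (155/4)x + 33/2
order-2 term: -36x^2 - (495/8)x + 321/8
order-3 term: 36x + 783/16
order-4 term: -27/2
the series for exp(-(3/2)(∇ + ∇ D)) f terminates at order 4
exp(-(3/2)(∇ + ∇ D)) f = -(8/3)x^4 + (35/2)x^3 - (75/4)x^2 - (517/8)x + 1473/16


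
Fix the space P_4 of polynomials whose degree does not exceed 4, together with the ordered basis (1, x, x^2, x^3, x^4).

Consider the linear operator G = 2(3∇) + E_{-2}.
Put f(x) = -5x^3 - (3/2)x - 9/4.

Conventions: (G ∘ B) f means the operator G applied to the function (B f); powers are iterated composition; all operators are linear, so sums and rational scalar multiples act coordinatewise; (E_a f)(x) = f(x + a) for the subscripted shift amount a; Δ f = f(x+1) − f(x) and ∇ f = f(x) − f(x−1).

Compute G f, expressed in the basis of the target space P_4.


the result is g(x) = -5x^3 - 60x^2 + (57/2)x + 7/4

∇ f = -15x^2 + 15x - 13/2
(3∇) f = -45x^2 + 45x - 39/2
(2(3∇)) f = -90x^2 + 90x - 39
E_{-2} f = -5x^3 + 30x^2 - (123/2)x + 163/4
(2(3∇) + E_{-2}) f = -5x^3 - 60x^2 + (57/2)x + 7/4


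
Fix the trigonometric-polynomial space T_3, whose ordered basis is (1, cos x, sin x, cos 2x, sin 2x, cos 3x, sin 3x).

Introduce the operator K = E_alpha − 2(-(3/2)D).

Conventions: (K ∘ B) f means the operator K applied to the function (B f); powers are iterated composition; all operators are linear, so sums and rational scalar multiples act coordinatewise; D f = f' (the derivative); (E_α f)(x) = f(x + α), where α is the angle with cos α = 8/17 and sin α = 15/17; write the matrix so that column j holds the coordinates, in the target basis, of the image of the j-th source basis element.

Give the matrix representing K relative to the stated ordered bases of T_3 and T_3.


the matrix is [[1, 0, 0, 0, 0, 0, 0]; [0, 8/17, 66/17, 0, 0, 0, 0]; [0, -66/17, 8/17, 0, 0, 0, 0]; [0, 0, 0, -161/289, 1974/289, 0, 0]; [0, 0, 0, -1974/289, -161/289, 0, 0]; [0, 0, 0, 0, 0, -4888/4913, 43722/4913]; [0, 0, 0, 0, 0, -43722/4913, -4888/4913]] (rows listed top to bottom)

image of 1: 1
image of cos x: (8/17)cos x - (66/17)sin x
image of sin x: (66/17)cos x + (8/17)sin x
image of cos 2x: -(161/289)cos 2x - (1974/289)sin 2x
image of sin 2x: (1974/289)cos 2x - (161/289)sin 2x
image of cos 3x: -(4888/4913)cos 3x - (43722/4913)sin 3x
image of sin 3x: (43722/4913)cos 3x - (4888/4913)sin 3x
each image's coordinates form column j of the matrix


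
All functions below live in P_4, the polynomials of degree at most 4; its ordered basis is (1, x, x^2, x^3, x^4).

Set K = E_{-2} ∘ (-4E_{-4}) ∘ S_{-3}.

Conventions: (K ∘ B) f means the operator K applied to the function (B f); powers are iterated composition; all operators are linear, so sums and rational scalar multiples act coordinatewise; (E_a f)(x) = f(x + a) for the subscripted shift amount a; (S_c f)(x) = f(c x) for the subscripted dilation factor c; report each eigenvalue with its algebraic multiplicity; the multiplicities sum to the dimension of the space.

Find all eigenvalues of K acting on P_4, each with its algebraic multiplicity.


image of 1: -4
image of x: 12x - 72
image of x^2: -36x^2 + 432x - 1296
image of x^3: 108x^3 - 1944x^2 + 11664x - 23328
image of x^4: -324x^4 + 7776x^3 - 69984x^2 + 279936x - 419904
the matrix is upper triangular; its diagonal is (-4, 12, -36, 108, -324)
for a triangular matrix the eigenvalues are the diagonal entries, with algebraic multiplicity their repetition count

λ = -324 (multiplicity 1), λ = -36 (multiplicity 1), λ = -4 (multiplicity 1), λ = 12 (multiplicity 1), λ = 108 (multiplicity 1)


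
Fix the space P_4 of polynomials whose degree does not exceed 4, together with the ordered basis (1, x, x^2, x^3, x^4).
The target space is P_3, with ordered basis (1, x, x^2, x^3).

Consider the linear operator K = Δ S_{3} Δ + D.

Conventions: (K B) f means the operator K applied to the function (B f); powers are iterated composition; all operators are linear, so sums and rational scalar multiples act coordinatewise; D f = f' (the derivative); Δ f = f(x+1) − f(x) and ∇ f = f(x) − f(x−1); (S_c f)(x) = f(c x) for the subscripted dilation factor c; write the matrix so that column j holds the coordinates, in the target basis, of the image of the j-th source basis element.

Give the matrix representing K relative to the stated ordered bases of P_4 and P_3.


the matrix is [[0, 1, 6, 36, 174]; [0, 0, 2, 54, 432]; [0, 0, 0, 3, 324]; [0, 0, 0, 0, 4]] (rows listed top to bottom)

image of 1: 0
image of x: 1
image of x^2: 2x + 6
image of x^3: 3x^2 + 54x + 36
image of x^4: 4x^3 + 324x^2 + 432x + 174
each image's coordinates form column j of the matrix


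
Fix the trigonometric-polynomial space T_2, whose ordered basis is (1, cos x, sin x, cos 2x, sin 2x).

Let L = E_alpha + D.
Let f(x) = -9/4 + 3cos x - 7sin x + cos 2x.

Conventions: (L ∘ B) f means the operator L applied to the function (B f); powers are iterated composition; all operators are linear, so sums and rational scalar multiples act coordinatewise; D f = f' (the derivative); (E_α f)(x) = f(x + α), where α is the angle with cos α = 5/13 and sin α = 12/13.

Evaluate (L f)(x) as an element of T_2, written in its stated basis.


E_alpha f = -9/4 - (69/13)cos x - (71/13)sin x - (119/169)cos 2x - (120/169)sin 2x
D f = -7cos x - 3sin x - 2sin 2x
(E_alpha + D) f = -9/4 - (160/13)cos x - (110/13)sin x - (119/169)cos 2x - (458/169)sin 2x

the image equals g(x) = -9/4 - (160/13)cos x - (110/13)sin x - (119/169)cos 2x - (458/169)sin 2x


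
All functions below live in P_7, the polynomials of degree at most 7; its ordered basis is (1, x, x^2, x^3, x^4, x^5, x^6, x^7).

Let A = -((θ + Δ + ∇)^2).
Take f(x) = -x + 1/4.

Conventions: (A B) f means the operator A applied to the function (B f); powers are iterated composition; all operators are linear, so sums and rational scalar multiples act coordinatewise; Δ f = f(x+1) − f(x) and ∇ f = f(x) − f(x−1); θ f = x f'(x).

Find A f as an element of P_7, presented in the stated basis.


g(x) = x + 2

θ f = -x
Δ f = -1
∇ f = -1
(θ + Δ + ∇) f = -x - 2
θ (θ + Δ + ∇) f = -x
Δ (θ + Δ + ∇) f = -1
∇ (θ + Δ + ∇) f = -1
(θ + Δ + ∇) (θ + Δ + ∇) f = -x - 2
(-((θ + Δ + ∇)^2)) f = x + 2


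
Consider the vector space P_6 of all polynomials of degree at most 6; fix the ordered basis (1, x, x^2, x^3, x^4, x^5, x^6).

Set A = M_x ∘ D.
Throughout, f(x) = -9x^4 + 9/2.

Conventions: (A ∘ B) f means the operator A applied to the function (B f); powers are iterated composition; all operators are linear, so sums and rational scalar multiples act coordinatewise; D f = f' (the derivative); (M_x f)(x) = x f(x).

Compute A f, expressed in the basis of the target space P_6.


g(x) = -36x^4

D f = -36x^3
M_x D f = -36x^4


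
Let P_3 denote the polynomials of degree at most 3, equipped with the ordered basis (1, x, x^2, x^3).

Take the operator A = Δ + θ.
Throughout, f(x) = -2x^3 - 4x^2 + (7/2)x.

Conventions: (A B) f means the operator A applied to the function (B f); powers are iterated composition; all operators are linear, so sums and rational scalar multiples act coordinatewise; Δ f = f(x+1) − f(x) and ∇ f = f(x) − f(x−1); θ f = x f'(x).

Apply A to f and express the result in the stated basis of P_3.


Δ f = -6x^2 - 14x - 5/2
θ f = -6x^3 - 8x^2 + (7/2)x
(Δ + θ) f = -6x^3 - 14x^2 - (21/2)x - 5/2

the image equals g(x) = -6x^3 - 14x^2 - (21/2)x - 5/2


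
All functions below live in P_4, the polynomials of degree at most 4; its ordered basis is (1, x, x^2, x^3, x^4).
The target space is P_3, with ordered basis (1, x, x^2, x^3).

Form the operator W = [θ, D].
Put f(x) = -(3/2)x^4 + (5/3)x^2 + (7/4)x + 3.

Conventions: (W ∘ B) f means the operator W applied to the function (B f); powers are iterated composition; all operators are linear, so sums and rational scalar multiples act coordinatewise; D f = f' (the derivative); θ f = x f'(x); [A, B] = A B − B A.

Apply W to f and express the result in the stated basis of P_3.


the image equals g(x) = 6x^3 - (10/3)x - 7/4

D f = -6x^3 + (10/3)x + 7/4
θ D f = -18x^3 + (10/3)x
θ f = -6x^4 + (10/3)x^2 + (7/4)x
D θ f = -24x^3 + (20/3)x + 7/4
[θ, D] f = 6x^3 - (10/3)x - 7/4


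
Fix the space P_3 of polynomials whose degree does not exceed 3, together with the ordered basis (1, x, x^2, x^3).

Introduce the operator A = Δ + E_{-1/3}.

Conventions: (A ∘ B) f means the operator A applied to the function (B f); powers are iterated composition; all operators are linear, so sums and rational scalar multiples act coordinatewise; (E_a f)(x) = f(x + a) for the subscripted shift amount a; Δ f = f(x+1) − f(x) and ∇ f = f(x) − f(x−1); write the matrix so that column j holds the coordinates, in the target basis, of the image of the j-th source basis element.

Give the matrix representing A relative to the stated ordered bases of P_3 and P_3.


the matrix is [[1, 2/3, 10/9, 26/27]; [0, 1, 4/3, 10/3]; [0, 0, 1, 2]; [0, 0, 0, 1]] (rows listed top to bottom)

image of 1: 1
image of x: x + 2/3
image of x^2: x^2 + (4/3)x + 10/9
image of x^3: x^3 + 2x^2 + (10/3)x + 26/27
each image's coordinates form column j of the matrix


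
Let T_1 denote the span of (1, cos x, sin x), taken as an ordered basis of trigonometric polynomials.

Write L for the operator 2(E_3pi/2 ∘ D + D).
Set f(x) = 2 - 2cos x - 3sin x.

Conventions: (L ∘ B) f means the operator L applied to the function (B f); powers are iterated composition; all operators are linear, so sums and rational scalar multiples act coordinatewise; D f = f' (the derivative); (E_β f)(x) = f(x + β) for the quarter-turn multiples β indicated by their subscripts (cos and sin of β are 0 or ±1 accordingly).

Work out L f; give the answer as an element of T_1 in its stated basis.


D f = -3cos x + 2sin x
E_3pi/2 D f = -2cos x - 3sin x
D f = -3cos x + 2sin x
(E_3pi/2 ∘ D + D) f = -5cos x - sin x
(2(E_3pi/2 ∘ D + D)) f = -10cos x - 2sin x

g(x) = -10cos x - 2sin x


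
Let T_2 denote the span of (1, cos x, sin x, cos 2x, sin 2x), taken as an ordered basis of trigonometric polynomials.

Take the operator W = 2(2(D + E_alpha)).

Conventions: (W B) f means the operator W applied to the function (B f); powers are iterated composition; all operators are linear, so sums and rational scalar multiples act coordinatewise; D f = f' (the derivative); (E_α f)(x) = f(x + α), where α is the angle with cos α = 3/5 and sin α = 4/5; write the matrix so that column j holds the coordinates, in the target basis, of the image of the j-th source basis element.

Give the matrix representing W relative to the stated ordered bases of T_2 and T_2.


image of 1: 4
image of cos x: (12/5)cos x - (36/5)sin x
image of sin x: (36/5)cos x + (12/5)sin x
image of cos 2x: -(28/25)cos 2x - (296/25)sin 2x
image of sin 2x: (296/25)cos 2x - (28/25)sin 2x
each image's coordinates form column j of the matrix

the matrix is [[4, 0, 0, 0, 0]; [0, 12/5, 36/5, 0, 0]; [0, -36/5, 12/5, 0, 0]; [0, 0, 0, -28/25, 296/25]; [0, 0, 0, -296/25, -28/25]] (rows listed top to bottom)


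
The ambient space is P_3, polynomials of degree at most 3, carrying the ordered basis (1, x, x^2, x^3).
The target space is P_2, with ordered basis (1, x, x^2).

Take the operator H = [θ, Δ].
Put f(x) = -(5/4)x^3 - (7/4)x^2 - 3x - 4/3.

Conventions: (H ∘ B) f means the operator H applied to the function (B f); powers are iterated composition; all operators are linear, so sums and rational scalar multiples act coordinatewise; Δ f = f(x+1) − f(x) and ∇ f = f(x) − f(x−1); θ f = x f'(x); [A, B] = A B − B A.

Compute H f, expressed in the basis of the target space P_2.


Δ f = -(15/4)x^2 - (29/4)x - 6
θ Δ f = -(15/2)x^2 - (29/4)x
θ f = -(15/4)x^3 - (7/2)x^2 - 3x
Δ θ f = -(45/4)x^2 - (73/4)x - 41/4
[θ, Δ] f = (15/4)x^2 + 11x + 41/4

the image equals g(x) = (15/4)x^2 + 11x + 41/4


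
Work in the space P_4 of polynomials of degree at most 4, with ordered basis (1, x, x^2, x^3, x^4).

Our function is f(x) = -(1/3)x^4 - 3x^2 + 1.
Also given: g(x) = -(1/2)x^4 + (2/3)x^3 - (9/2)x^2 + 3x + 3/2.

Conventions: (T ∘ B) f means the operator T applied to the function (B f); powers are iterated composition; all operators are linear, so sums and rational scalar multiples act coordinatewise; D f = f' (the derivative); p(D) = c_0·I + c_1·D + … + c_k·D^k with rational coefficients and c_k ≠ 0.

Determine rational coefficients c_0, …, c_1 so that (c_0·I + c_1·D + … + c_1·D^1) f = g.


c_0 = 3/2, c_1 = -1/2

D^0 f = -(1/3)x^4 - 3x^2 + 1
D^1 f = -(4/3)x^3 - 6x
matching coefficients of g against c_0 f + c_1 Df + … from the top degree down determines the c_i
solution: c_0 = 3/2, c_1 = -1/2
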